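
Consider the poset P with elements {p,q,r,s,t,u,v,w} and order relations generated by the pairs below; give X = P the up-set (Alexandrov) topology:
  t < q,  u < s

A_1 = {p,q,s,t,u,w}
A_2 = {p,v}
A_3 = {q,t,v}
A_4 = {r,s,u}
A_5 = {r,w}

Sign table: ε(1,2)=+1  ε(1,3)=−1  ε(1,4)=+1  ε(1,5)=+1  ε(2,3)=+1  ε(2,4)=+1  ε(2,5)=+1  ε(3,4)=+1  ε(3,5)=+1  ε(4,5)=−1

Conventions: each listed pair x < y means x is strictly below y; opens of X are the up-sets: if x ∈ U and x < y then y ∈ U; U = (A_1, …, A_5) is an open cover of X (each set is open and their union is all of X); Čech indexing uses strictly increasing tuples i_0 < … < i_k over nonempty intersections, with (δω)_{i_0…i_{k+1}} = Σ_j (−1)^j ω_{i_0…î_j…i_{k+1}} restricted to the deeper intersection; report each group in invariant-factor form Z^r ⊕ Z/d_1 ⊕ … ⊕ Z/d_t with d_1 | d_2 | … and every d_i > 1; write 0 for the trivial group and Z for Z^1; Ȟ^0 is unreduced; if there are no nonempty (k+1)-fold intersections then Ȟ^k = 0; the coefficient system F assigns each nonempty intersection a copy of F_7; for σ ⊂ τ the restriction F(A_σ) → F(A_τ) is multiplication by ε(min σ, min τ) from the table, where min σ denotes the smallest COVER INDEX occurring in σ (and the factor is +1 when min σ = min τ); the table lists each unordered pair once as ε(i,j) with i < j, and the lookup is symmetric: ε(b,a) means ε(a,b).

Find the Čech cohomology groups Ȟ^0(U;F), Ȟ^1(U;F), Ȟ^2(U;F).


nonempty overlaps:
  A12={p} A13={q,t} A14={s,u} A15={w} A23={v} A45={r}
C dims 5,6; δ0: rk_F7 5
degree 0: 5−5−0 = 0 → Ȟ^0 ≅ 0
degree 1: 6−0−5 = 1 → Ȟ^1 ≅ Z/7
degree 2: 0−0−0 = 0 → Ȟ^2 ≅ 0

Ȟ^0 = 0, Ȟ^1 = Z/7 and Ȟ^2 = 0


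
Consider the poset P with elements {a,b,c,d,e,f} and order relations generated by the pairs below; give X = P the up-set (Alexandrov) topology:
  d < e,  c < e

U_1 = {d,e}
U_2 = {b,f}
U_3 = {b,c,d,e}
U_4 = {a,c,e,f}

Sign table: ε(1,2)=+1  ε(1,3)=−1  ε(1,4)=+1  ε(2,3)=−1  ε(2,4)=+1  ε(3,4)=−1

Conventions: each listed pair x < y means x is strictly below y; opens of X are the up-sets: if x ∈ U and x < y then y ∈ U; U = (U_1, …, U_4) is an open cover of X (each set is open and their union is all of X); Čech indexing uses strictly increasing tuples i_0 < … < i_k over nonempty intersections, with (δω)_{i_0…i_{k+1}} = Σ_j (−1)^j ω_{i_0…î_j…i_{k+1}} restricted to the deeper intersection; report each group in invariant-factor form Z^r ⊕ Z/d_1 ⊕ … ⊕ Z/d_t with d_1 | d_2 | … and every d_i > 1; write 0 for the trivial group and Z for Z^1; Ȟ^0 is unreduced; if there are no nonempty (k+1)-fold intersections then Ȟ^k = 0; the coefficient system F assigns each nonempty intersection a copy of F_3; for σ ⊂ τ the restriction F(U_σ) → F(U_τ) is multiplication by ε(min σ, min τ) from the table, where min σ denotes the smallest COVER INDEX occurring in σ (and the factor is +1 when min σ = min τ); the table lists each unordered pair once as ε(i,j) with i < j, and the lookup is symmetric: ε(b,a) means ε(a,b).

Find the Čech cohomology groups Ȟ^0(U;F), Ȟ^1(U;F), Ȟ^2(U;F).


Ȟ^0 = Z/3,  Ȟ^1 = Z/3,  Ȟ^2 = 0

intersection data:
  U13={d,e} U14={e} U23={b} U24={f} U34={c,e}
  U134={e}
C dims 4,5,1; δ0: rk_F3 3; δ1: rk_F3 1
Ȟ^0 = (4 − 3) − 0 = 1, so Ȟ^0 ≅ Z/3
Ȟ^1 = (5 − 1) − 3 = 1, so Ȟ^1 ≅ Z/3
Ȟ^2 = (1 − 0) − 1 = 0, so Ȟ^2 ≅ 0


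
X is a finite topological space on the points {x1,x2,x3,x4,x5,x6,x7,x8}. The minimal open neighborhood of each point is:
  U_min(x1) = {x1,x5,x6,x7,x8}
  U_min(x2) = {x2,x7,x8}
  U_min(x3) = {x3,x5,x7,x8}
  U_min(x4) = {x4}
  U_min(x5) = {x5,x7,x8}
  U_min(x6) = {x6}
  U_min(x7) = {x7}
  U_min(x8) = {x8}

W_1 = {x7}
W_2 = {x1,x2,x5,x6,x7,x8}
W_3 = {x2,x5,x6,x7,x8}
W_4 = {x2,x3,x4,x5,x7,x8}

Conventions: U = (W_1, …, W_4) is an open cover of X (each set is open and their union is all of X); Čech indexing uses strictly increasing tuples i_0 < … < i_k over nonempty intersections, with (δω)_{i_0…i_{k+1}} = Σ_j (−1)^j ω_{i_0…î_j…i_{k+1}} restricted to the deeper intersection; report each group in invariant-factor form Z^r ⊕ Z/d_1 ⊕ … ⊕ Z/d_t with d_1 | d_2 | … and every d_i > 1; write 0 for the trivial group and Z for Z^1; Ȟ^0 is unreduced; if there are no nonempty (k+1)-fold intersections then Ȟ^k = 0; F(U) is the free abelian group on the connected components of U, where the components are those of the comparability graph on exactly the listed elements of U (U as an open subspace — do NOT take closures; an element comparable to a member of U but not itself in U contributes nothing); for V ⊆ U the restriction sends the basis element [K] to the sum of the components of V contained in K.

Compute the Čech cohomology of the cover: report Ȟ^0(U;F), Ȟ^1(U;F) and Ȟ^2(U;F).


Ȟ^0 ≅ Z^2,  Ȟ^1 ≅ 0,  Ȟ^2 ≅ 0

nerve of the cover:
  W12={x7} W13={x7} W14={x7} W23={x2,x5,x6,x7,x8} W24={x2,x5,x7,x8} W34={x2,x5,x7,x8}
  W123={x7} W124={x7} W134={x7} W234={x2,x5,x7,x8}
  W1234={x7}
components per intersection:
  W1: {x7}
  W2: {x1,x2,x5,x6,x7,x8}
  W3: {x2,x5,x7,x8} {x6}
  W4: {x2,x3,x5,x7,x8} {x4}
  W12: {x7}
  W13: {x7}
  W14: {x7}
  W23: {x2,x5,x7,x8} {x6}
  W24: {x2,x5,x7,x8}
  W34: {x2,x5,x7,x8}
  W123: {x7}
  W124: {x7}
  W134: {x7}
  W234: {x2,x5,x7,x8}
  W1234: {x7}
C dims 6,7,4,1; δ0: rk 4, SNF 1^4; δ1: rk 3, SNF 1^3; δ2: rk 1, SNF 1^1
Ȟ^0 = (6 − 4) − 0 = 2, so Ȟ^0 ≅ Z^2
Ȟ^1 = (7 − 3) − 4 = 0, so Ȟ^1 ≅ 0
Ȟ^2 = (4 − 1) − 3 = 0, so Ȟ^2 ≅ 0


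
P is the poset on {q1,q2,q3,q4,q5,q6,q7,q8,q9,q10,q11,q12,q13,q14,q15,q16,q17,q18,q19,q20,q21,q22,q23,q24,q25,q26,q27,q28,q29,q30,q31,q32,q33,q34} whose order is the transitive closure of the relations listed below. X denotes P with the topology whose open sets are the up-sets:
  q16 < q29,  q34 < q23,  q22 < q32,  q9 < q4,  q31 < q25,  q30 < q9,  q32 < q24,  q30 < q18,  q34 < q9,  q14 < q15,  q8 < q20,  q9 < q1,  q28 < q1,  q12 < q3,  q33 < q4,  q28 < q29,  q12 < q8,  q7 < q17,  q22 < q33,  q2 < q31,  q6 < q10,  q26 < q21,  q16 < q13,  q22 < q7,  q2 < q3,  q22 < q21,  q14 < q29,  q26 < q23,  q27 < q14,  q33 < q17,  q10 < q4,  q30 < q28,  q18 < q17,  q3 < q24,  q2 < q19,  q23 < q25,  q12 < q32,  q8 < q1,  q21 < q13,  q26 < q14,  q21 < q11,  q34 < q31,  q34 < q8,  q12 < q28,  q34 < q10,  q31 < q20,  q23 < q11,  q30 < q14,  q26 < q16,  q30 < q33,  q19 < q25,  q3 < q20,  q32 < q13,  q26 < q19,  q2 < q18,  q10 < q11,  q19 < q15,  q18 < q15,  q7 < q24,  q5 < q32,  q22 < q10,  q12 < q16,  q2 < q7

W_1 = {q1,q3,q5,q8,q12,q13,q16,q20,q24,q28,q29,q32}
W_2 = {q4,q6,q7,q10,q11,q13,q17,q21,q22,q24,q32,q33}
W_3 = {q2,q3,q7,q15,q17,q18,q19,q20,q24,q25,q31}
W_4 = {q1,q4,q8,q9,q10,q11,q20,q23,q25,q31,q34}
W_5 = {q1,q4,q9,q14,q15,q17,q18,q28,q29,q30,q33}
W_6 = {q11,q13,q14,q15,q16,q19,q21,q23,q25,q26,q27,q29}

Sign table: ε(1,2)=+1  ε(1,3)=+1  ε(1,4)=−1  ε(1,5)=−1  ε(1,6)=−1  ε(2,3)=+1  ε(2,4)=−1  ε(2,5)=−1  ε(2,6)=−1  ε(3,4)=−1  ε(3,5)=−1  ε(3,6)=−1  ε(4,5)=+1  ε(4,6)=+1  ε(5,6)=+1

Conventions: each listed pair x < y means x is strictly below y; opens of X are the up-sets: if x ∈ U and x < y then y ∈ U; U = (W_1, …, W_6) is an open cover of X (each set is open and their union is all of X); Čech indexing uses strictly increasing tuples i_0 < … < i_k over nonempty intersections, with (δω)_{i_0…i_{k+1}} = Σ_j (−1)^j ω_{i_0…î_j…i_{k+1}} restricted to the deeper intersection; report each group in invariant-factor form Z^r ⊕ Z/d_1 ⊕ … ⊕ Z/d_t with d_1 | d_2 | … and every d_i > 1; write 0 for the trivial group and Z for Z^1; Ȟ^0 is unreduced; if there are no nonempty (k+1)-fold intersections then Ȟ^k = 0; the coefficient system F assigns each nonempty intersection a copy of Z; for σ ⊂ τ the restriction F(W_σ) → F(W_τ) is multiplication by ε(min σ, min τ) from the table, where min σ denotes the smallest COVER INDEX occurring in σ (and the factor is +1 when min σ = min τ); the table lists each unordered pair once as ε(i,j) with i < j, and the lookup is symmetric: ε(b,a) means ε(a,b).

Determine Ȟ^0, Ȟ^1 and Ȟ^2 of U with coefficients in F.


cover nerve:
  W12={q13,q24,q32} W13={q3,q20,q24} W14={q1,q8,q20} W15={q1,q28,q29} W16={q13,q16,q29} W23={q7,q17,q24} W24={q4,q10,q11} W25={q4,q17,q33} W26={q11,q13,q21} W34={q20,q25,q31} W35={q15,q17,q18} W36={q15,q19,q25} W45={q1,q4,q9} W46={q11,q23,q25} W56={q14,q15,q29}
  W123={q24} W126={q13} W134={q20} W145={q1} W156={q29} W235={q17} W245={q4} W246={q11} W346={q25} W356={q15}
C dims 6,15,10; δ0: rk 5, SNF 1^5; δ1: rk 10, SNF 1^9·2
Ȟ^0: (6−5)−0=1 ⇒ Z
Ȟ^1: (15−10)−5=0 ⇒ 0
Ȟ^2: (10−0)−10=0 plus torsion [2] ⇒ Z/2

Ȟ^0(U;F) ≅ Z,  Ȟ^1(U;F) ≅ 0,  Ȟ^2(U;F) ≅ Z/2


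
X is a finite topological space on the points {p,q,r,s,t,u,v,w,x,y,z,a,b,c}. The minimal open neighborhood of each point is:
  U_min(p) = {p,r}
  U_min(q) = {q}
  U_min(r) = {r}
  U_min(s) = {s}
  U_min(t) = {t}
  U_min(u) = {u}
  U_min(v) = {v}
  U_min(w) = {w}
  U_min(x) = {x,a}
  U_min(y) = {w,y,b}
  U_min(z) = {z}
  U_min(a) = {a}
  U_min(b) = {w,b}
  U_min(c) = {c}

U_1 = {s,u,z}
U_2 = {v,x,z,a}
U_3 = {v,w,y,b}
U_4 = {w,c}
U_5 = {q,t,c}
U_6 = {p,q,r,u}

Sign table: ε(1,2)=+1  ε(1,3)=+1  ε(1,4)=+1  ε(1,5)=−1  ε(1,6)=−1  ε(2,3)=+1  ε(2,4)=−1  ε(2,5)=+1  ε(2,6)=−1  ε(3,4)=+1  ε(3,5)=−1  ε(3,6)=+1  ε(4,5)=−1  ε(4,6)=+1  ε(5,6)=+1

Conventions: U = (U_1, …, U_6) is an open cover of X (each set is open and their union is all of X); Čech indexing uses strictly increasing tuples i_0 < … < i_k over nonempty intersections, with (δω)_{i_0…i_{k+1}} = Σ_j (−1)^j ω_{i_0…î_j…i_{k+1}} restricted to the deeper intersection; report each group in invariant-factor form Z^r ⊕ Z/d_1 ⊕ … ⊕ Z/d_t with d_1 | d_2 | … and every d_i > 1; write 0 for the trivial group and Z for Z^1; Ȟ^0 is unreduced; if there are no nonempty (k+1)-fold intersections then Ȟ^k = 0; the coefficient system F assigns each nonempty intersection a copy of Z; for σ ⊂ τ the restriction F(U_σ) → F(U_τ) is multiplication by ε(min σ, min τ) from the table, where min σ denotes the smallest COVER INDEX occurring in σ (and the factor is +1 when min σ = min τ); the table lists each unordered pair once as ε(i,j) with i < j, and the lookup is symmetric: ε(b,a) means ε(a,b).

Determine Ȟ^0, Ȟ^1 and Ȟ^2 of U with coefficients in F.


intersection data:
  U12={z} U16={u} U23={v} U34={w} U45={c} U56={q}
C dims 6,6; δ0: rk 5, SNF 1^5
Ȟ^0 = (6 − 5) − 0 = 1, so Ȟ^0 ≅ Z
Ȟ^1 = (6 − 0) − 5 = 1, so Ȟ^1 ≅ Z
Ȟ^2 = (0 − 0) − 0 = 0, so Ȟ^2 ≅ 0

Ȟ^0 = Z; Ȟ^1 = Z; Ȟ^2 = 0


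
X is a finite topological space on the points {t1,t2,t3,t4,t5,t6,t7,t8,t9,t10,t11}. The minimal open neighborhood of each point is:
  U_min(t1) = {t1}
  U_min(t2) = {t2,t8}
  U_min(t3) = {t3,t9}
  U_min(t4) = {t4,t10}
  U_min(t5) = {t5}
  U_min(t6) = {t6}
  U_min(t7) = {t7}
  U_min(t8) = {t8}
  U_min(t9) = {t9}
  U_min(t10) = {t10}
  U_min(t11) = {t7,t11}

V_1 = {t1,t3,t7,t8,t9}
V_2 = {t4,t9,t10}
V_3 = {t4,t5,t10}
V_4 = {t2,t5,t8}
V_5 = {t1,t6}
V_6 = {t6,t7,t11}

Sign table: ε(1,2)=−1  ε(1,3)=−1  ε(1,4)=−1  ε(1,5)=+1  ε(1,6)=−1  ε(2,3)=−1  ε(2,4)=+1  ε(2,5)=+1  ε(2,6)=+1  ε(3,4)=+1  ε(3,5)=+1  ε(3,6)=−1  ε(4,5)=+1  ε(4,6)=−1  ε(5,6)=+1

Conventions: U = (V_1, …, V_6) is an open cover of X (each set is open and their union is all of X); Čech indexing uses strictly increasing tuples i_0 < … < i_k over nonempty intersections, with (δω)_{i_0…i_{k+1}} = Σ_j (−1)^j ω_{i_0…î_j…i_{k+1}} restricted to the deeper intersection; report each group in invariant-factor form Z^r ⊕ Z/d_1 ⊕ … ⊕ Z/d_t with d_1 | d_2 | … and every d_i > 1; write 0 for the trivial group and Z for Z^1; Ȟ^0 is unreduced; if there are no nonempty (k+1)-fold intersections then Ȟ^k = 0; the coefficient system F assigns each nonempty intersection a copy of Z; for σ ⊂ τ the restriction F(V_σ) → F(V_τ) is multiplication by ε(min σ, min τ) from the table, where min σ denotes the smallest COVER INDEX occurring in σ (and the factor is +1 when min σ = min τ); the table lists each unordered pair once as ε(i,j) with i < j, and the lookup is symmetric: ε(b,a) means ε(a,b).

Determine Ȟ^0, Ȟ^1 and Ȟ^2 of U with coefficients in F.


Ȟ^0(U;F) ≅ 0, Ȟ^1(U;F) ≅ Z ⊕ Z/2 and Ȟ^2(U;F) ≅ 0

cover nerve:
  V12={t9} V14={t8} V15={t1} V16={t7} V23={t4,t10} V34={t5} V56={t6}
C dims 6,7; δ0: rk 6, SNF 1^5·2
Ȟ^0: (6−6)−0=0 ⇒ 0
Ȟ^1: (7−0)−6=1 plus torsion [2] ⇒ Z ⊕ Z/2
Ȟ^2: (0−0)−0=0 ⇒ 0


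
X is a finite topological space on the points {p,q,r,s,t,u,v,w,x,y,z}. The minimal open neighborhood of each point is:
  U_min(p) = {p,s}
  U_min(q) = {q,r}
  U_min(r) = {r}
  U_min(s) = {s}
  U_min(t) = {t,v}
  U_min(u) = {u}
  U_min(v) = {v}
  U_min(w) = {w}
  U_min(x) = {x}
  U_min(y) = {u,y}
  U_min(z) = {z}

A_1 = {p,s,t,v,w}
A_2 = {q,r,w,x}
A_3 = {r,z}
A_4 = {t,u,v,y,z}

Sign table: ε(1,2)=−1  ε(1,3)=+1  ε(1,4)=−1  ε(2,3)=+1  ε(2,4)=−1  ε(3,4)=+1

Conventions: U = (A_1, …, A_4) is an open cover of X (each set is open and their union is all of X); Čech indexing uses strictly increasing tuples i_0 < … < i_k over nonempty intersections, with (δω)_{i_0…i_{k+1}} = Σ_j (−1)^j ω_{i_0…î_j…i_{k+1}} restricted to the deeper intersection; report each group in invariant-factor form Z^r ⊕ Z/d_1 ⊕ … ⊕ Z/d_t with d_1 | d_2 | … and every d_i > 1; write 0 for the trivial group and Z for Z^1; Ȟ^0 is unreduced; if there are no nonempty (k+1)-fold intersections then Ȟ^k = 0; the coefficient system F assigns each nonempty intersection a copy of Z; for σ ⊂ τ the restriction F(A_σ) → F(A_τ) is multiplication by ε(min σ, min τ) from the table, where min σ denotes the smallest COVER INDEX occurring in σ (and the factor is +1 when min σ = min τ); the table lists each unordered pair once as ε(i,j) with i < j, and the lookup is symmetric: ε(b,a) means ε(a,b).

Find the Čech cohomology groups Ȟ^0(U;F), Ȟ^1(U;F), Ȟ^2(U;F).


Ȟ^0 = Z, Ȟ^1 = Z, Ȟ^2 = 0

intersection data:
  A12={w} A14={t,v} A23={r} A34={z}
C dims 4,4; δ0: rk 3, SNF 1^3
Ȟ^0 = (4 − 3) − 0 = 1, so Ȟ^0 ≅ Z
Ȟ^1 = (4 − 0) − 3 = 1, so Ȟ^1 ≅ Z
Ȟ^2 = (0 − 0) − 0 = 0, so Ȟ^2 ≅ 0


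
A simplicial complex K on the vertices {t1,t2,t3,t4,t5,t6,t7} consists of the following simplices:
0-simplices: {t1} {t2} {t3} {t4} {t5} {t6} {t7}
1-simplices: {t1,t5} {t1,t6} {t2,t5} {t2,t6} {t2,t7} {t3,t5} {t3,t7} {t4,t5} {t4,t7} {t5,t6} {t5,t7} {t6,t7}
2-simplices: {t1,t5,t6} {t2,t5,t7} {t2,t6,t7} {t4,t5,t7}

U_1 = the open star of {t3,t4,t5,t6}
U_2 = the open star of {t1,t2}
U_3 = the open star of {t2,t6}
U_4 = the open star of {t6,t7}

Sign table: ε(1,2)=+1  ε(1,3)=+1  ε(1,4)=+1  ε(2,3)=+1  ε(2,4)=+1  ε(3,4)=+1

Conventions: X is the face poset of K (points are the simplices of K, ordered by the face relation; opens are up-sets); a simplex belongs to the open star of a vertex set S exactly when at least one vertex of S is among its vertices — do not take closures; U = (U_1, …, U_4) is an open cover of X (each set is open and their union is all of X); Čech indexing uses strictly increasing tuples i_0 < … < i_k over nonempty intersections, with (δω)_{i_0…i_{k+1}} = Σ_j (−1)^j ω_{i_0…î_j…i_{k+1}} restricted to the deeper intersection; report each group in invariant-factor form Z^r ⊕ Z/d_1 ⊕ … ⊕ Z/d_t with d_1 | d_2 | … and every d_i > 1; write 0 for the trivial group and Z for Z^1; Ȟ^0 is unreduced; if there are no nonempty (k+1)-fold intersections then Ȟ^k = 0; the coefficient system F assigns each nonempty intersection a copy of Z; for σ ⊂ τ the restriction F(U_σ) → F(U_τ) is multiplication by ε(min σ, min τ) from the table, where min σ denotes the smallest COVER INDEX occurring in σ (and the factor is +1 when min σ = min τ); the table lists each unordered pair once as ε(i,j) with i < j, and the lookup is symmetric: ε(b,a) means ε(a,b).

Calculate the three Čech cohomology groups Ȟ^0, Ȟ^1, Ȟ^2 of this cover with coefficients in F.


intersection data:
  U1={{t3},{t4},{t5},{t6},{t1,t5},{t1,t6},{t2,t5},{t2,t6},{t3,t5},{t3,t7},{t4,t5},{t4,t7},{t5,t6},{t5,t7},{t6,t7},{t1,t5,t6},{t2,t5,t7},{t2,t6,t7},{t4,t5,t7}} U2={{t1},{t2},{t1,t5},{t1,t6},{t2,t5},{t2,t6},{t2,t7},{t1,t5,t6},{t2,t5,t7},{t2,t6,t7}} U3={{t2},{t6},{t1,t6},{t2,t5},{t2,t6},{t2,t7},{t5,t6},{t6,t7},{t1,t5,t6},{t2,t5,t7},{t2,t6,t7}} U4={{t6},{t7},{t1,t6},{t2,t6},{t2,t7},{t3,t7},{t4,t7},{t5,t6},{t5,t7},{t6,t7},{t1,t5,t6},{t2,t5,t7},{t2,t6,t7},{t4,t5,t7}}
  U12={{t1,t5},{t1,t6},{t2,t5},{t2,t6},{t1,t5,t6},{t2,t5,t7},{t2,t6,t7}} U13={{t6},{t1,t6},{t2,t5},{t2,t6},{t5,t6},{t6,t7},{t1,t5,t6},{t2,t5,t7},{t2,t6,t7}} U14={{t6},{t1,t6},{t2,t6},{t3,t7},{t4,t7},{t5,t6},{t5,t7},{t6,t7},{t1,t5,t6},{t2,t5,t7},{t2,t6,t7},{t4,t5,t7}} U23={{t2},{t1,t6},{t2,t5},{t2,t6},{t2,t7},{t1,t5,t6},{t2,t5,t7},{t2,t6,t7}} U24={{t1,t6},{t2,t6},{t2,t7},{t1,t5,t6},{t2,t5,t7},{t2,t6,t7}} U34={{t6},{t1,t6},{t2,t6},{t2,t7},{t5,t6},{t6,t7},{t1,t5,t6},{t2,t5,t7},{t2,t6,t7}}
  U123={{t1,t6},{t2,t5},{t2,t6},{t1,t5,t6},{t2,t5,t7},{t2,t6,t7}} U124={{t1,t6},{t2,t6},{t1,t5,t6},{t2,t5,t7},{t2,t6,t7}} U134={{t6},{t1,t6},{t2,t6},{t5,t6},{t6,t7},{t1,t5,t6},{t2,t5,t7},{t2,t6,t7}} U234={{t1,t6},{t2,t6},{t2,t7},{t1,t5,t6},{t2,t5,t7},{t2,t6,t7}}
  U1234={{t1,t6},{t2,t6},{t1,t5,t6},{t2,t5,t7},{t2,t6,t7}}
C dims 4,6,4,1; δ0: rk 3, SNF 1^3; δ1: rk 3, SNF 1^3; δ2: rk 1, SNF 1^1
Ȟ^0 = (4 − 3) − 0 = 1, so Ȟ^0 ≅ Z
Ȟ^1 = (6 − 3) − 3 = 0, so Ȟ^1 ≅ 0
Ȟ^2 = (4 − 1) − 3 = 0, so Ȟ^2 ≅ 0

Ȟ^0 = Z, Ȟ^1 = 0, Ȟ^2 = 0


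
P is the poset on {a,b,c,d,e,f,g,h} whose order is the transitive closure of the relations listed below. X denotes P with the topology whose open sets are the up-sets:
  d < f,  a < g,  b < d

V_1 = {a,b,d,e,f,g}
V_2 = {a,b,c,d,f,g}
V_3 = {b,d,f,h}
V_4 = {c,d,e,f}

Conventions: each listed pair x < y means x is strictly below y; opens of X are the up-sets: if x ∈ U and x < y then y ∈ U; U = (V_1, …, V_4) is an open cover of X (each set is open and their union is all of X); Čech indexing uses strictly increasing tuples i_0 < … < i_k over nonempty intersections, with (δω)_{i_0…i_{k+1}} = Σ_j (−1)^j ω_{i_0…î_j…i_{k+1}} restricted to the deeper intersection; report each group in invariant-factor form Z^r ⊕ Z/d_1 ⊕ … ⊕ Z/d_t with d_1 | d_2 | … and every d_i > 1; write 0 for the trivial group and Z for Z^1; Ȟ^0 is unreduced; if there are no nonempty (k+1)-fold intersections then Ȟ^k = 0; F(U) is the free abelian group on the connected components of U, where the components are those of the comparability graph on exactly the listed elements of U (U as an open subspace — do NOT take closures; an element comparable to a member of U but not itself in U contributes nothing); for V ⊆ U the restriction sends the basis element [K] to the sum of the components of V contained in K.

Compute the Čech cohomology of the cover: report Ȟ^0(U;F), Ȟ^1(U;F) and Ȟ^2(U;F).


Ȟ^0 = Z^5,  Ȟ^1 = 0,  Ȟ^2 = 0

nerve of the cover:
  V12={a,b,d,f,g} V13={b,d,f} V14={d,e,f} V23={b,d,f} V24={c,d,f} V34={d,f}
  V123={b,d,f} V124={d,f} V134={d,f} V234={d,f}
  V1234={d,f}
components per intersection:
  V1: {a,g} {b,d,f} {e}
  V2: {a,g} {b,d,f} {c}
  V3: {b,d,f} {h}
  V4: {c} {d,f} {e}
  V12: {a,g} {b,d,f}
  V13: {b,d,f}
  V14: {d,f} {e}
  V23: {b,d,f}
  V24: {c} {d,f}
  V34: {d,f}
  V123: {b,d,f}
  V124: {d,f}
  V134: {d,f}
  V234: {d,f}
  V1234: {d,f}
C dims 11,9,4,1; δ0: rk 6, SNF 1^6; δ1: rk 3, SNF 1^3; δ2: rk 1, SNF 1^1
Ȟ^0 = (11 − 6) − 0 = 5, so Ȟ^0 ≅ Z^5
Ȟ^1 = (9 − 3) − 6 = 0, so Ȟ^1 ≅ 0
Ȟ^2 = (4 − 1) − 3 = 0, so Ȟ^2 ≅ 0


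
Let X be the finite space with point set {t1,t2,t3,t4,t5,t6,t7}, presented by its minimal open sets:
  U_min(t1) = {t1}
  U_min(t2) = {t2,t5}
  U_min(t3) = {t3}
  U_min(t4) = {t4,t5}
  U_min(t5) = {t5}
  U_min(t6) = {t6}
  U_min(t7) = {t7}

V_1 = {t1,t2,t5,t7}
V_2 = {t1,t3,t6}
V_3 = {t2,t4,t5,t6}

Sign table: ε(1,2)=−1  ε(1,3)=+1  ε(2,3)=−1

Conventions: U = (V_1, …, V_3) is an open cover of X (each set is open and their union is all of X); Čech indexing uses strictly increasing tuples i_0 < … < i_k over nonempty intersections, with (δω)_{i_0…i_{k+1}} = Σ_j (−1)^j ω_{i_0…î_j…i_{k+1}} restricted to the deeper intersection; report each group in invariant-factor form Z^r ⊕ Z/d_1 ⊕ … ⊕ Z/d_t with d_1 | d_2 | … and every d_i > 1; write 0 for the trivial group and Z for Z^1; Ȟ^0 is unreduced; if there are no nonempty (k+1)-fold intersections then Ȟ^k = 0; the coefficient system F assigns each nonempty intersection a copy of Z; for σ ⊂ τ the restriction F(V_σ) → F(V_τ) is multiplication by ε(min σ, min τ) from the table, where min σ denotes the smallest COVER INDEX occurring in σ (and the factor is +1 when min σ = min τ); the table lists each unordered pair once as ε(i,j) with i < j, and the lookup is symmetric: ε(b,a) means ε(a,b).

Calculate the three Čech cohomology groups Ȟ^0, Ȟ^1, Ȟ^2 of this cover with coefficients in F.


nerve of the cover:
  V12={t1} V13={t2,t5} V23={t6}
C dims 3,3; δ0: rk 2, SNF 1^2
Ȟ^0 = (3 − 2) − 0 = 1, so Ȟ^0 ≅ Z
Ȟ^1 = (3 − 0) − 2 = 1, so Ȟ^1 ≅ Z
Ȟ^2 = (0 − 0) − 0 = 0, so Ȟ^2 ≅ 0

Ȟ^0(U;F) ≅ Z, Ȟ^1(U;F) ≅ Z, Ȟ^2(U;F) ≅ 0


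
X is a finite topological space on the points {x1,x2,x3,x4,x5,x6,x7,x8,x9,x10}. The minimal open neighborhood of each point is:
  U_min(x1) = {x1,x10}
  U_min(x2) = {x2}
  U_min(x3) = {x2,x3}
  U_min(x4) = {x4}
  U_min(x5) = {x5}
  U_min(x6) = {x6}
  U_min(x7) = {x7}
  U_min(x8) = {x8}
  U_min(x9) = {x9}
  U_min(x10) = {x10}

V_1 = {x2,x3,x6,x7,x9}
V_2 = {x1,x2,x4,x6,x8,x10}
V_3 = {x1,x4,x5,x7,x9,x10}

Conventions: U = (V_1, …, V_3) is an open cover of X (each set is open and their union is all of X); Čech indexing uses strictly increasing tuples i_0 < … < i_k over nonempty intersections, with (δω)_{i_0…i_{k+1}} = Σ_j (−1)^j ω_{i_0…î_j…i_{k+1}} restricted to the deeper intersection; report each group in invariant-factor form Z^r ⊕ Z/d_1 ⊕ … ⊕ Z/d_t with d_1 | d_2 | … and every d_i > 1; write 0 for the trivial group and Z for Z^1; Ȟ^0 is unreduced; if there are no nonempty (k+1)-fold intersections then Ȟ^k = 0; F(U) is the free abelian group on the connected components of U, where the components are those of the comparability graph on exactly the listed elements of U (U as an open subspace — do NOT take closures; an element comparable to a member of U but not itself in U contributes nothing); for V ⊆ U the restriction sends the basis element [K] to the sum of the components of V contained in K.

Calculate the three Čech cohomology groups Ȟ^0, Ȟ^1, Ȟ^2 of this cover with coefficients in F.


Ȟ^0(U;F) ≅ Z^8,  Ȟ^1(U;F) ≅ 0,  Ȟ^2(U;F) ≅ 0

intersection data:
  V12={x2,x6} V13={x7,x9} V23={x1,x4,x10}
components per intersection:
  V1: {x2,x3} {x6} {x7} {x9}
  V2: {x1,x10} {x2} {x4} {x6} {x8}
  V3: {x1,x10} {x4} {x5} {x7} {x9}
  V12: {x2} {x6}
  V13: {x7} {x9}
  V23: {x1,x10} {x4}
C dims 14,6; δ0: rk 6, SNF 1^6
Ȟ^0 = (14 − 6) − 0 = 8, so Ȟ^0 ≅ Z^8
Ȟ^1 = (6 − 0) − 6 = 0, so Ȟ^1 ≅ 0
Ȟ^2 = (0 − 0) − 0 = 0, so Ȟ^2 ≅ 0


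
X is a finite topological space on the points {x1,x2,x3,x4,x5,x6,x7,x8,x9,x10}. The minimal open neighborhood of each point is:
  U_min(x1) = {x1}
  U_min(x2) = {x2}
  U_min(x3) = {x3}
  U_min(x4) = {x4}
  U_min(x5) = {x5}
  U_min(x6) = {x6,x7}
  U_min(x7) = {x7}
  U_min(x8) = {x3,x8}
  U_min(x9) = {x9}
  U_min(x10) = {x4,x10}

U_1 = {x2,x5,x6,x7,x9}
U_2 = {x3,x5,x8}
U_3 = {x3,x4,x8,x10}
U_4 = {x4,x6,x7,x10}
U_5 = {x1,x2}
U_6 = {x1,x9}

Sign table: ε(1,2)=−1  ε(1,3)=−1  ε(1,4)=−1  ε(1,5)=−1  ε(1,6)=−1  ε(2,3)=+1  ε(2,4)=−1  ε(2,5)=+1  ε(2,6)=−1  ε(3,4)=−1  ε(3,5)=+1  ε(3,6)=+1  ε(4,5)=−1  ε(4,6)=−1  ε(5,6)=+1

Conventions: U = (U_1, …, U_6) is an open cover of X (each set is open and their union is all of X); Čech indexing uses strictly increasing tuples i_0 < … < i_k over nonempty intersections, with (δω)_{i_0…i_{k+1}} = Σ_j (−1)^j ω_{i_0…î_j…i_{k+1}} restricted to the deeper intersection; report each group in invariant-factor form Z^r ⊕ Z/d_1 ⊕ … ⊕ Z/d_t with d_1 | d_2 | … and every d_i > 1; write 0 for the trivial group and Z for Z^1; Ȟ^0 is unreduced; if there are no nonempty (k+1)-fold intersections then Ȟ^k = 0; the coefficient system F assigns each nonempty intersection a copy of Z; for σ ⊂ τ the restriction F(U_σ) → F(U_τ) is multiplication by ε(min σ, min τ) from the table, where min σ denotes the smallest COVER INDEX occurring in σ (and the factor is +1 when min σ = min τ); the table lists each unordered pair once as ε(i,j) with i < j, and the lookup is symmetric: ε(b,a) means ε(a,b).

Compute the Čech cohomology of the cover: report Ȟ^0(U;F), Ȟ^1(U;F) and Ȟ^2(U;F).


Ȟ^0 = 0, Ȟ^1 = Z ⊕ Z/2 and Ȟ^2 = 0

nerve simplices:
  U12={x5} U14={x6,x7} U15={x2} U16={x9} U23={x3,x8} U34={x4,x10} U56={x1}
C dims 6,7; δ0: rk 6, SNF 1^5·2
degree 0: 6−6−0 = 0 → Ȟ^0 ≅ 0
degree 1: 7−0−6 = 1 plus torsion [2] → Ȟ^1 ≅ Z ⊕ Z/2
degree 2: 0−0−0 = 0 → Ȟ^2 ≅ 0


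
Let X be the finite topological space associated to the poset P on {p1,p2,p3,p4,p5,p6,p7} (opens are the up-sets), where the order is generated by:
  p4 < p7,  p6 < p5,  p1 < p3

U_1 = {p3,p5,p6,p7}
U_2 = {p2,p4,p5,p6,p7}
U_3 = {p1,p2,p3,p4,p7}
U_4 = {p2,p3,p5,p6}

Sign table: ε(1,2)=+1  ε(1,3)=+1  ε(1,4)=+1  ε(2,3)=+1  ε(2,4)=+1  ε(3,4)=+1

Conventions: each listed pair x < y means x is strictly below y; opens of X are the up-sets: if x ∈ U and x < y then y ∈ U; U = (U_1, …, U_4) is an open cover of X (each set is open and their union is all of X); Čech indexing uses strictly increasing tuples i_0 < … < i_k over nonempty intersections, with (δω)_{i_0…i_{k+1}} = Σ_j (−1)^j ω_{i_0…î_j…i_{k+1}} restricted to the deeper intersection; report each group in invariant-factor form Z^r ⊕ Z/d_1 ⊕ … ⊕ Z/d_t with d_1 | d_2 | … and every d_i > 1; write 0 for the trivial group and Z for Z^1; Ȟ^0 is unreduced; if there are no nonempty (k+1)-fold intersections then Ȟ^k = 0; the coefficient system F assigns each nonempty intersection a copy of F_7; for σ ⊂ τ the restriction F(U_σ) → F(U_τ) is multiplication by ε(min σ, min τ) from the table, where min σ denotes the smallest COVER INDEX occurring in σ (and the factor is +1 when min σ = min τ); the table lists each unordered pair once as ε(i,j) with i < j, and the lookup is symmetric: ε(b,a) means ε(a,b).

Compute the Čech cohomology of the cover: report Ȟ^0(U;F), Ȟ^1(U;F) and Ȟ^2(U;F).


Ȟ^0 ≅ Z/7, Ȟ^1 ≅ 0, Ȟ^2 ≅ Z/7

cover nerve:
  U12={p5,p6,p7} U13={p3,p7} U14={p3,p5,p6} U23={p2,p4,p7} U24={p2,p5,p6} U34={p2,p3}
  U123={p7} U124={p5,p6} U134={p3} U234={p2}
C dims 4,6,4; δ0: rk_F7 3; δ1: rk_F7 3
Ȟ^0: (4−3)−0=1 ⇒ Z/7
Ȟ^1: (6−3)−3=0 ⇒ 0
Ȟ^2: (4−0)−3=1 ⇒ Z/7


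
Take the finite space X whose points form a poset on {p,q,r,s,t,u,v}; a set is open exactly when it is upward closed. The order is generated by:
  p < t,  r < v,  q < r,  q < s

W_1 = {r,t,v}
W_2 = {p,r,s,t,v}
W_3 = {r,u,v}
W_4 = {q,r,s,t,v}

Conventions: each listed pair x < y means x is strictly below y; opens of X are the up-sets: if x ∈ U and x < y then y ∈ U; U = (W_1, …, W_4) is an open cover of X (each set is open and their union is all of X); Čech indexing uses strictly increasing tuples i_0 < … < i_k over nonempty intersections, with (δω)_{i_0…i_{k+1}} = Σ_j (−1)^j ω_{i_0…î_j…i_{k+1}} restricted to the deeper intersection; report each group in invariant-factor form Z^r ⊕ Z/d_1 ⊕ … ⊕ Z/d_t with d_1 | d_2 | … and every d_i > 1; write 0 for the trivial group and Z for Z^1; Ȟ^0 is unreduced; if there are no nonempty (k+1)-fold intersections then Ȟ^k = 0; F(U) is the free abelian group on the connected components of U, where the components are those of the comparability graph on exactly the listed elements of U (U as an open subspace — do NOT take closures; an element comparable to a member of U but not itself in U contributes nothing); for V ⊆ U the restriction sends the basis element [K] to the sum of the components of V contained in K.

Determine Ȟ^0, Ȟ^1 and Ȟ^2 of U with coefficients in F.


Ȟ^0 ≅ Z^3,  Ȟ^1 ≅ 0,  Ȟ^2 ≅ 0

nonempty intersections:
  W12={r,t,v} W13={r,v} W14={r,t,v} W23={r,v} W24={r,s,t,v} W34={r,v}
  W123={r,v} W124={r,t,v} W134={r,v} W234={r,v}
  W1234={r,v}
components per intersection:
  W1: {r,v} {t}
  W2: {p,t} {r,v} {s}
  W3: {r,v} {u}
  W4: {q,r,s,v} {t}
  W12: {r,v} {t}
  W13: {r,v}
  W14: {r,v} {t}
  W23: {r,v}
  W24: {r,v} {s} {t}
  W34: {r,v}
  W123: {r,v}
  W124: {r,v} {t}
  W134: {r,v}
  W234: {r,v}
  W1234: {r,v}
C dims 9,10,5,1; δ0: rk 6, SNF 1^6; δ1: rk 4, SNF 1^4; δ2: rk 1, SNF 1^1
Ȟ^0: (9−6)−0=3 ⇒ Z^3
Ȟ^1: (10−4)−6=0 ⇒ 0
Ȟ^2: (5−1)−4=0 ⇒ 0


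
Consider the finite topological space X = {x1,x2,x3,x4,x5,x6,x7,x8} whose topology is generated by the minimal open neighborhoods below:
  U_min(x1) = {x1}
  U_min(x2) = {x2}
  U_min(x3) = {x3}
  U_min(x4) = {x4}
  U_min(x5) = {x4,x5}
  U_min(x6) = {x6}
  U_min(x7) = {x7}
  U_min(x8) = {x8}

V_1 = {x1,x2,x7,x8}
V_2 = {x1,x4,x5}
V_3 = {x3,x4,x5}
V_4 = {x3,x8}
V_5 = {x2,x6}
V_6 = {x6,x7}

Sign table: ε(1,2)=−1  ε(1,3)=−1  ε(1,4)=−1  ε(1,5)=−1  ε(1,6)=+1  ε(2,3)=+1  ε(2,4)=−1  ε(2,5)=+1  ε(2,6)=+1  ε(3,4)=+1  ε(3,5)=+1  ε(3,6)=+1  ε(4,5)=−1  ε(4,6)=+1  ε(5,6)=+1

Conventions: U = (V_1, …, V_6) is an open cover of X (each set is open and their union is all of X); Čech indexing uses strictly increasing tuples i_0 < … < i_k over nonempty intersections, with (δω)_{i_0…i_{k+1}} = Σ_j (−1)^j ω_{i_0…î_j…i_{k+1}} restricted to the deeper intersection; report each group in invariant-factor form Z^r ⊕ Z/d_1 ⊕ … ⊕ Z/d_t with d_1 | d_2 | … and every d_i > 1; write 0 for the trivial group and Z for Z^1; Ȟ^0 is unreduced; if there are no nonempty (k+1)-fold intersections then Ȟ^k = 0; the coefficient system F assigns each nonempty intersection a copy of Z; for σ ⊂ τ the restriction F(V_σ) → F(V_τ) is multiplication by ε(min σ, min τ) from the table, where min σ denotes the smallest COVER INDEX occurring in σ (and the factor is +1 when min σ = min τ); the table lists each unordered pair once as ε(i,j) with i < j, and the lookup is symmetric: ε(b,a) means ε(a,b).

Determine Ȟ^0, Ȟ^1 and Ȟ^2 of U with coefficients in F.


Ȟ^0 ≅ 0, Ȟ^1 ≅ Z ⊕ Z/2 and Ȟ^2 ≅ 0

intersection data:
  V12={x1} V14={x8} V15={x2} V16={x7} V23={x4,x5} V34={x3} V56={x6}
C dims 6,7; δ0: rk 6, SNF 1^5·2
Ȟ^0 = (6 − 6) − 0 = 0, so Ȟ^0 ≅ 0
Ȟ^1 = (7 − 0) − 6 = 1 plus torsion [2], so Ȟ^1 ≅ Z ⊕ Z/2
Ȟ^2 = (0 − 0) − 0 = 0, so Ȟ^2 ≅ 0


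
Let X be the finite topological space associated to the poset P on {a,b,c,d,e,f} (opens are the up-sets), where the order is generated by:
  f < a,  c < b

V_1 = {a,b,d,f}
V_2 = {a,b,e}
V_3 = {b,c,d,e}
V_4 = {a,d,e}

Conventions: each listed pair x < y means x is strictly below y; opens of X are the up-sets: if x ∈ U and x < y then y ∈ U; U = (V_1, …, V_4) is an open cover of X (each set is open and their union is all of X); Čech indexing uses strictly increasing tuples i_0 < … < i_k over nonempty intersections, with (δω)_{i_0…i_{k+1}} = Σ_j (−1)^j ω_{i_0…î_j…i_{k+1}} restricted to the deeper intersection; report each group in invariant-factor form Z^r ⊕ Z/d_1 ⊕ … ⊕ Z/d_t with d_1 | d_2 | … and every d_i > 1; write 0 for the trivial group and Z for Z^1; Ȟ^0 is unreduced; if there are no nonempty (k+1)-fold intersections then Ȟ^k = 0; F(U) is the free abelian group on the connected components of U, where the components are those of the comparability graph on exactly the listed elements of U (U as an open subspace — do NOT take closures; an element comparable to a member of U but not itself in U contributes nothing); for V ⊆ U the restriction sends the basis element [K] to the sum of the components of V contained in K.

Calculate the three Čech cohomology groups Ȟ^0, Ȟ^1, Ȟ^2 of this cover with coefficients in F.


intersection data:
  V12={a,b} V13={b,d} V14={a,d} V23={b,e} V24={a,e} V34={d,e}
  V123={b} V124={a} V134={d} V234={e}
components per intersection:
  V1: {a,f} {b} {d}
  V2: {a} {b} {e}
  V3: {b,c} {d} {e}
  V4: {a} {d} {e}
  V12: {a} {b}
  V13: {b} {d}
  V14: {a} {d}
  V23: {b} {e}
  V24: {a} {e}
  V34: {d} {e}
  V123: {b}
  V124: {a}
  V134: {d}
  V234: {e}
C dims 12,12,4; δ0: rk 8, SNF 1^8; δ1: rk 4, SNF 1^4
Ȟ^0 = (12 − 8) − 0 = 4, so Ȟ^0 ≅ Z^4
Ȟ^1 = (12 − 4) − 8 = 0, so Ȟ^1 ≅ 0
Ȟ^2 = (4 − 0) − 4 = 0, so Ȟ^2 ≅ 0

Ȟ^0(U;F) ≅ Z^4; Ȟ^1(U;F) ≅ 0; Ȟ^2(U;F) ≅ 0


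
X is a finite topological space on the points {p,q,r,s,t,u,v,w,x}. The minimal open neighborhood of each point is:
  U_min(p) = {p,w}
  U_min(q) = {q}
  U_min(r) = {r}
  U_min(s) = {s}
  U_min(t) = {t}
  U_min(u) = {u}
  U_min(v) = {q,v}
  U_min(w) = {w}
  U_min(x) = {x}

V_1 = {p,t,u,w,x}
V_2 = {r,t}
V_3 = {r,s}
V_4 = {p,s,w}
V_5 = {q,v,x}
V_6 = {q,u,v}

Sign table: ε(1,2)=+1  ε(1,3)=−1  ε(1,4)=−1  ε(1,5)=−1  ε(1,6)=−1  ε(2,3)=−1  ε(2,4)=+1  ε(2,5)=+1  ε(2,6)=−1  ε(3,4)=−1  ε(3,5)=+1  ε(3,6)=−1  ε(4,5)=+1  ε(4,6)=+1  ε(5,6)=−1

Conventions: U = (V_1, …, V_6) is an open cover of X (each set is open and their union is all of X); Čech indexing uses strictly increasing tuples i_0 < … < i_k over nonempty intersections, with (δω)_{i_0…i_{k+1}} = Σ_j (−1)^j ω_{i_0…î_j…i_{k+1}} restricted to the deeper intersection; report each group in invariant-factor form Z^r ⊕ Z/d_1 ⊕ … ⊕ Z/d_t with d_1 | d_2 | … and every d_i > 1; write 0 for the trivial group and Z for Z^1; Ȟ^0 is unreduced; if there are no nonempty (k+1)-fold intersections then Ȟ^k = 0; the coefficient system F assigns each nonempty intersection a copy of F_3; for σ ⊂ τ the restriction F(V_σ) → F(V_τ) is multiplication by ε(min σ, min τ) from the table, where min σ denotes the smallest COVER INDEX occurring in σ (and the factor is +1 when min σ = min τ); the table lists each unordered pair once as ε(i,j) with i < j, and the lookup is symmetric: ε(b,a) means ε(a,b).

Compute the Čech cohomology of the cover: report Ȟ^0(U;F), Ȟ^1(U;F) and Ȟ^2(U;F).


Ȟ^0 = 0, Ȟ^1 = Z/3, Ȟ^2 = 0

nonempty overlaps:
  V12={t} V14={p,w} V15={x} V16={u} V23={r} V34={s} V56={q,v}
C dims 6,7; δ0: rk_F3 6
degree 0: 6−6−0 = 0 → Ȟ^0 ≅ 0
degree 1: 7−0−6 = 1 → Ȟ^1 ≅ Z/3
degree 2: 0−0−0 = 0 → Ȟ^2 ≅ 0


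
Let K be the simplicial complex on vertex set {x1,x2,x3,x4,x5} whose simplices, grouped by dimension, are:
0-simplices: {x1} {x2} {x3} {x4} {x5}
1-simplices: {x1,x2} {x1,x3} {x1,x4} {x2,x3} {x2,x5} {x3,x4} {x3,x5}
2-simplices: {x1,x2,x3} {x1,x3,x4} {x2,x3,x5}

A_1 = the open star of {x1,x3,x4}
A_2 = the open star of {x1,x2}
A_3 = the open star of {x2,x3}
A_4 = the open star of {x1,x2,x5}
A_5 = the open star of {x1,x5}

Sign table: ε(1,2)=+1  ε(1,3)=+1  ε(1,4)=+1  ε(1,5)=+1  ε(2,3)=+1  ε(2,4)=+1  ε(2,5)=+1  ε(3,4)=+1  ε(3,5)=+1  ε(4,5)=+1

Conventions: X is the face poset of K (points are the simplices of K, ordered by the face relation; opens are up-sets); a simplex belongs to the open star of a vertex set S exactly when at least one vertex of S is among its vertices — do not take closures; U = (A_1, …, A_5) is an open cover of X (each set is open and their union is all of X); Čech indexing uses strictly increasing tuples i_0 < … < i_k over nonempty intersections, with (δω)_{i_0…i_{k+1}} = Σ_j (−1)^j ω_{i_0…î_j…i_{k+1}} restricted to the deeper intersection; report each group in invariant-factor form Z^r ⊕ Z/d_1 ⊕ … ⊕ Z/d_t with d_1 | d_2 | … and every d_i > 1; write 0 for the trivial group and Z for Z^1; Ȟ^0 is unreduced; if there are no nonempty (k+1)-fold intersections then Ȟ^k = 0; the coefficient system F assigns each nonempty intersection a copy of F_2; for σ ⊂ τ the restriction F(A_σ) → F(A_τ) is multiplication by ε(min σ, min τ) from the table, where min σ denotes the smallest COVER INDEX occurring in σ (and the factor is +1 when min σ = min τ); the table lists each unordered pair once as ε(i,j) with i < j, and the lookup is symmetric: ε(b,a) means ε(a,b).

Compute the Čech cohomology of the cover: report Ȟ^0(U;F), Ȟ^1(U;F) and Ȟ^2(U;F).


Ȟ^0 = Z/2; Ȟ^1 = 0; Ȟ^2 = 0

nonempty intersections:
  A1={{x1},{x3},{x4},{x1,x2},{x1,x3},{x1,x4},{x2,x3},{x3,x4},{x3,x5},{x1,x2,x3},{x1,x3,x4},{x2,x3,x5}} A2={{x1},{x2},{x1,x2},{x1,x3},{x1,x4},{x2,x3},{x2,x5},{x1,x2,x3},{x1,x3,x4},{x2,x3,x5}} A3={{x2},{x3},{x1,x2},{x1,x3},{x2,x3},{x2,x5},{x3,x4},{x3,x5},{x1,x2,x3},{x1,x3,x4},{x2,x3,x5}} A4={{x1},{x2},{x5},{x1,x2},{x1,x3},{x1,x4},{x2,x3},{x2,x5},{x3,x5},{x1,x2,x3},{x1,x3,x4},{x2,x3,x5}} A5={{x1},{x5},{x1,x2},{x1,x3},{x1,x4},{x2,x5},{x3,x5},{x1,x2,x3},{x1,x3,x4},{x2,x3,x5}}
  A12={{x1},{x1,x2},{x1,x3},{x1,x4},{x2,x3},{x1,x2,x3},{x1,x3,x4},{x2,x3,x5}} A13={{x3},{x1,x2},{x1,x3},{x2,x3},{x3,x4},{x3,x5},{x1,x2,x3},{x1,x3,x4},{x2,x3,x5}} A14={{x1},{x1,x2},{x1,x3},{x1,x4},{x2,x3},{x3,x5},{x1,x2,x3},{x1,x3,x4},{x2,x3,x5}} A15={{x1},{x1,x2},{x1,x3},{x1,x4},{x3,x5},{x1,x2,x3},{x1,x3,x4},{x2,x3,x5}} A23={{x2},{x1,x2},{x1,x3},{x2,x3},{x2,x5},{x1,x2,x3},{x1,x3,x4},{x2,x3,x5}} A24={{x1},{x2},{x1,x2},{x1,x3},{x1,x4},{x2,x3},{x2,x5},{x1,x2,x3},{x1,x3,x4},{x2,x3,x5}} A25={{x1},{x1,x2},{x1,x3},{x1,x4},{x2,x5},{x1,x2,x3},{x1,x3,x4},{x2,x3,x5}} A34={{x2},{x1,x2},{x1,x3},{x2,x3},{x2,x5},{x3,x5},{x1,x2,x3},{x1,x3,x4},{x2,x3,x5}} A35={{x1,x2},{x1,x3},{x2,x5},{x3,x5},{x1,x2,x3},{x1,x3,x4},{x2,x3,x5}} A45={{x1},{x5},{x1,x2},{x1,x3},{x1,x4},{x2,x5},{x3,x5},{x1,x2,x3},{x1,x3,x4},{x2,x3,x5}}
  A123={{x1,x2},{x1,x3},{x2,x3},{x1,x2,x3},{x1,x3,x4},{x2,x3,x5}} A124={{x1},{x1,x2},{x1,x3},{x1,x4},{x2,x3},{x1,x2,x3},{x1,x3,x4},{x2,x3,x5}} A125={{x1},{x1,x2},{x1,x3},{x1,x4},{x1,x2,x3},{x1,x3,x4},{x2,x3,x5}} A134={{x1,x2},{x1,x3},{x2,x3},{x3,x5},{x1,x2,x3},{x1,x3,x4},{x2,x3,x5}} A135={{x1,x2},{x1,x3},{x3,x5},{x1,x2,x3},{x1,x3,x4},{x2,x3,x5}} A145={{x1},{x1,x2},{x1,x3},{x1,x4},{x3,x5},{x1,x2,x3},{x1,x3,x4},{x2,x3,x5}} A234={{x2},{x1,x2},{x1,x3},{x2,x3},{x2,x5},{x1,x2,x3},{x1,x3,x4},{x2,x3,x5}} A235={{x1,x2},{x1,x3},{x2,x5},{x1,x2,x3},{x1,x3,x4},{x2,x3,x5}} A245={{x1},{x1,x2},{x1,x3},{x1,x4},{x2,x5},{x1,x2,x3},{x1,x3,x4},{x2,x3,x5}} A345={{x1,x2},{x1,x3},{x2,x5},{x3,x5},{x1,x2,x3},{x1,x3,x4},{x2,x3,x5}}
  A1234={{x1,x2},{x1,x3},{x2,x3},{x1,x2,x3},{x1,x3,x4},{x2,x3,x5}} A1235={{x1,x2},{x1,x3},{x1,x2,x3},{x1,x3,x4},{x2,x3,x5}} A1245={{x1},{x1,x2},{x1,x3},{x1,x4},{x1,x2,x3},{x1,x3,x4},{x2,x3,x5}} A1345={{x1,x2},{x1,x3},{x3,x5},{x1,x2,x3},{x1,x3,x4},{x2,x3,x5}} A2345={{x1,x2},{x1,x3},{x2,x5},{x1,x2,x3},{x1,x3,x4},{x2,x3,x5}}
  A12345={{x1,x2},{x1,x3},{x1,x2,x3},{x1,x3,x4},{x2,x3,x5}}
C dims 5,10,10,5; δ0: rk_F2 4; δ1: rk_F2 6; δ2: rk_F2 4
Ȟ^0: (5−4)−0=1 ⇒ Z/2
Ȟ^1: (10−6)−4=0 ⇒ 0
Ȟ^2: (10−4)−6=0 ⇒ 0


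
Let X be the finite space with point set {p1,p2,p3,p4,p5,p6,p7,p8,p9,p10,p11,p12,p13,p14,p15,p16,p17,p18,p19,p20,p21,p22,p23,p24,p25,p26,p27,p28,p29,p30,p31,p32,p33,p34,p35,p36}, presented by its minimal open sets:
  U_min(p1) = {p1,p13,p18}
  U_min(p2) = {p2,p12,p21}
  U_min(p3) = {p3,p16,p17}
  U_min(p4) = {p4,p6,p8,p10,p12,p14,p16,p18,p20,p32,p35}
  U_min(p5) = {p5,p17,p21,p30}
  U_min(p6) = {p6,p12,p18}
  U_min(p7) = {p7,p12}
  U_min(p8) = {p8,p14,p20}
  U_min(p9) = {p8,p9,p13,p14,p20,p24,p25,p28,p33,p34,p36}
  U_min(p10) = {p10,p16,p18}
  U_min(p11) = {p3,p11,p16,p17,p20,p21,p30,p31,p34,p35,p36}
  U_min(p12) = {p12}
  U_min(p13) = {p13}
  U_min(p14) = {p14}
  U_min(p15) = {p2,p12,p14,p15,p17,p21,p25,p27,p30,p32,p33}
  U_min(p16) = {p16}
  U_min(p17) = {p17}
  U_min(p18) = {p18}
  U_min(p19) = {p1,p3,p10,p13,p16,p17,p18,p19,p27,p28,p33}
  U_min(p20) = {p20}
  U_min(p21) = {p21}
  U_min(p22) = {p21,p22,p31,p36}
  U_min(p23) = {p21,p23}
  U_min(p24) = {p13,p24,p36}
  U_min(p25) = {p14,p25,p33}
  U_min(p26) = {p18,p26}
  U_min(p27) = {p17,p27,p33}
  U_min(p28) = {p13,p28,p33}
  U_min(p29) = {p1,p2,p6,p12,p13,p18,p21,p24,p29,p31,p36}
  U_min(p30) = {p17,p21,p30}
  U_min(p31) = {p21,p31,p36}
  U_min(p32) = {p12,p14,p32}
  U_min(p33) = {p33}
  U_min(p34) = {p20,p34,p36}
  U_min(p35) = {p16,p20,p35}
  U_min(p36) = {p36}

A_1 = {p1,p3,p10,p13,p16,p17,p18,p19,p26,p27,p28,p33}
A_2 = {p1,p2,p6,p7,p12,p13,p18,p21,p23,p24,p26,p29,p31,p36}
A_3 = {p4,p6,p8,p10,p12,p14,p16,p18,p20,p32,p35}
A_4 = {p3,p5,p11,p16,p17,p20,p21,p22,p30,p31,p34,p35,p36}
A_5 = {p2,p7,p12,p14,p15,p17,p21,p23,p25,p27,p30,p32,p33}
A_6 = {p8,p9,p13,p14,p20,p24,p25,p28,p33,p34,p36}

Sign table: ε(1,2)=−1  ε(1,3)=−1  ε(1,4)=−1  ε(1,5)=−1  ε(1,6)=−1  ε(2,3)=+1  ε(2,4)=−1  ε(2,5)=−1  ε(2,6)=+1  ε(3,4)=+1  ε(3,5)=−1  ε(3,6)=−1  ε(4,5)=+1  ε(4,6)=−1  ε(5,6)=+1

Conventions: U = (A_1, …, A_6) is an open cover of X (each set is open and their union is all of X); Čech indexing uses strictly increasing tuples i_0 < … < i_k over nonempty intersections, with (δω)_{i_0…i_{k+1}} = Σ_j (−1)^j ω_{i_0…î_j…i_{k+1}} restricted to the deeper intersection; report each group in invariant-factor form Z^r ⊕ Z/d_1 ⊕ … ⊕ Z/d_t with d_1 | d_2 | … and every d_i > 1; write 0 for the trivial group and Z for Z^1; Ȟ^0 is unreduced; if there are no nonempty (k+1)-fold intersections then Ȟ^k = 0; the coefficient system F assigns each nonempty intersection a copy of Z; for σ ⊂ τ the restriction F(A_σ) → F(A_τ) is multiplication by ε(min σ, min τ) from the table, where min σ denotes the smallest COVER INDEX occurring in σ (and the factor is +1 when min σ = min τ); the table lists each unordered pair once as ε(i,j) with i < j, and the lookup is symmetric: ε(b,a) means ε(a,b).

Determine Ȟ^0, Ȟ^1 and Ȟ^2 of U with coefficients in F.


Ȟ^0 = 0, Ȟ^1 = Z/2, Ȟ^2 = Z

intersection data:
  A12={p1,p13,p18,p26} A13={p10,p16,p18} A14={p3,p16,p17} A15={p17,p27,p33} A16={p13,p28,p33} A23={p6,p12,p18} A24={p21,p31,p36} A25={p2,p7,p12,p21,p23} A26={p13,p24,p36} A34={p16,p20,p35} A35={p12,p14,p32} A36={p8,p14,p20} A45={p17,p21,p30} A46={p20,p34,p36} A56={p14,p25,p33}
  A123={p18} A126={p13} A134={p16} A145={p17} A156={p33} A235={p12} A245={p21} A246={p36} A346={p20} A356={p14}
C dims 6,15,10; δ0: rk 6, SNF 1^5·2; δ1: rk 9, SNF 1^9
Ȟ^0 = (6 − 6) − 0 = 0, so Ȟ^0 ≅ 0
Ȟ^1 = (15 − 9) − 6 = 0 plus torsion [2], so Ȟ^1 ≅ Z/2
Ȟ^2 = (10 − 0) − 9 = 1, so Ȟ^2 ≅ Z
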